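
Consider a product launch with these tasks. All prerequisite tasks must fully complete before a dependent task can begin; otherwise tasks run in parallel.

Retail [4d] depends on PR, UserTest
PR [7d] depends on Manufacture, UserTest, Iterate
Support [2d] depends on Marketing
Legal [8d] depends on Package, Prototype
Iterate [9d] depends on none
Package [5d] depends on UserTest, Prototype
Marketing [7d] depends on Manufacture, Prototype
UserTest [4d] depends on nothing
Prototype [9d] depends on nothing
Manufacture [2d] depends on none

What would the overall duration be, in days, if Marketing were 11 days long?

Critical path before the change: Prototype→Package→Legal = 9+5+8 = 22 giving 22 days.
The longest path through Marketing is only 18 days, so Marketing has float 4.
No other chain overtakes it, so the finish is 22 days.

22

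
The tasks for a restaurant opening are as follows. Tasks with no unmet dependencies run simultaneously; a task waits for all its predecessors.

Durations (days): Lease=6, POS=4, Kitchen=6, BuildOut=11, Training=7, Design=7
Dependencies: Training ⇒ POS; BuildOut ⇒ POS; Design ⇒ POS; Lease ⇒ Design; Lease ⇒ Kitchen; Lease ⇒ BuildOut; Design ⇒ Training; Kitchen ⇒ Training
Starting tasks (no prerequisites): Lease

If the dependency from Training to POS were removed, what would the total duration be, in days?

21

With the dependency in place, Lease→Design→Training→POS = 6+7+7+4 = 24 sets the finish at 24 days.
Without Training→POS, POS's earliest start moves from 20 to 17.
After: Lease→BuildOut→POS = 6+11+4 = 21 → 21 days.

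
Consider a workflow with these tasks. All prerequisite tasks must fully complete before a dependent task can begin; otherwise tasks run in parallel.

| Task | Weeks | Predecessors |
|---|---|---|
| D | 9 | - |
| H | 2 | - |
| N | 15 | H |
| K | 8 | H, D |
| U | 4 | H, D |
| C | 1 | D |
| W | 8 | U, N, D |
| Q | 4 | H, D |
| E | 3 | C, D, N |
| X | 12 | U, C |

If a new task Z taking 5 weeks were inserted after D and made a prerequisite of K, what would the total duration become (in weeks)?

25

Originally the workflow takes 25 weeks.
With Z inserted, K now waits for max(H, D, Z).
New critical path: D→U→X = 9+4+12 = 25 ⇒ 25 weeks.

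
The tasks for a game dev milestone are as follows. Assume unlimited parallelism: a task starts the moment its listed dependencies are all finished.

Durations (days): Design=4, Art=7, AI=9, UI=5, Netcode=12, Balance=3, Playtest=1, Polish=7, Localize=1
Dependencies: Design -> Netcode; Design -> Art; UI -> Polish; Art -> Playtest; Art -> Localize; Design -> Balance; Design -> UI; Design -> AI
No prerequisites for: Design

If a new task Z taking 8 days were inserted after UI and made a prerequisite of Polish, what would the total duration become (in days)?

Originally the schedule takes 16 days.
With Z inserted, Polish now waits for max(UI, Z).
New critical path: Design→UI→Z→Polish = 4+5+8+7 = 24 ⇒ 24 days.

24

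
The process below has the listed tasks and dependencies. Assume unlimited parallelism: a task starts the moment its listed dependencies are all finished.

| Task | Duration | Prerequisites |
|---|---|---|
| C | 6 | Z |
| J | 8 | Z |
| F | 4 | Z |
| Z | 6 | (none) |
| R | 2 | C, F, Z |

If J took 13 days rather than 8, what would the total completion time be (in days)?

Critical path before the change: Z→J = 6+8 = 14 giving 14 days.
J is on the critical path; changing it to 13 makes that path 19 days.
That remains the longest chain; total 19 days.

19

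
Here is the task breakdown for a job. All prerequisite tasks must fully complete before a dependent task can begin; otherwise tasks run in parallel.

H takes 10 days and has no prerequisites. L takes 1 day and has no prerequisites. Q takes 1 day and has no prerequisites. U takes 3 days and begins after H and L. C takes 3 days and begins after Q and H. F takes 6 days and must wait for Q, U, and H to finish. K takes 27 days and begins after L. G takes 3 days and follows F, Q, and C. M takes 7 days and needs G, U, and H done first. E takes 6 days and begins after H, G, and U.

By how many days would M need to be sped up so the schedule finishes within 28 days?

Current finish: 29 days; target: 28.
M is on every critical path, so each day cut from M cuts the finish by one (this holds down to a finish of 28).
Need 29 − 28 = 1 day off M → M becomes 6 days, finish becomes 28.

1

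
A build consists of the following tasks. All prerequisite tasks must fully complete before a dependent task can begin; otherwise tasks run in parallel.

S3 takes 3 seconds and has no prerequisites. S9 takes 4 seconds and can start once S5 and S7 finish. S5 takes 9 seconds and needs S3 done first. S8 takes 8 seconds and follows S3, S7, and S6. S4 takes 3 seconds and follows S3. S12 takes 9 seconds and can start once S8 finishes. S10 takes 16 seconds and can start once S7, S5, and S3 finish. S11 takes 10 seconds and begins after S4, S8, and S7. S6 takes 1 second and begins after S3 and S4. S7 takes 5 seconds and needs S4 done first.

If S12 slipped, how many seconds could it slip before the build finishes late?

Critical path: S3→S4→S7→S8→S11 = 3+3+5+8+10 = 29, so the finish is 29 seconds.
Longest path through S12: 28 seconds (earliest finish 28, latest finish 29).
Slack of S12 = 20 − 19 = 1 second.

1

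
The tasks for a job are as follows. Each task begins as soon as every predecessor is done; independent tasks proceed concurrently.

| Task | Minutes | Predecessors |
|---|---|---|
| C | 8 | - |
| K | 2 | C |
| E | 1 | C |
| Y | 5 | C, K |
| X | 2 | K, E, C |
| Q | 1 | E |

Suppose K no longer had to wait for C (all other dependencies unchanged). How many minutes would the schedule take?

13

Before: longest chain C→K→Y = 8+2+5 = 15, finish 15.
Without C→K, K's earliest start moves from 8 to 0.
New critical path: C→Y = 8+5 = 13 ⇒ 13 minutes.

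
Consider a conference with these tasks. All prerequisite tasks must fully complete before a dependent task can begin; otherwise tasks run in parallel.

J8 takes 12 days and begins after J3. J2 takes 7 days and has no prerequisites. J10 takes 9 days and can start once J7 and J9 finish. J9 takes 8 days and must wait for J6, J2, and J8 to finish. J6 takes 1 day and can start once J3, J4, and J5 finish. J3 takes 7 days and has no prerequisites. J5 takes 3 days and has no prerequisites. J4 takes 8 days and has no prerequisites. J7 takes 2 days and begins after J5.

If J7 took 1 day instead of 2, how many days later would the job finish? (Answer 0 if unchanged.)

0

As given, the longest chain is J3→J8→J9→J10 = 7+12+8+9 = 36, so the finish is 36 days.
J7 is off the critical path — its longest chain is 14 days, giving 22 of slack.
No other chain overtakes it, so the finish is 36 days.
Change in finish: 36 − 36 = +0 days.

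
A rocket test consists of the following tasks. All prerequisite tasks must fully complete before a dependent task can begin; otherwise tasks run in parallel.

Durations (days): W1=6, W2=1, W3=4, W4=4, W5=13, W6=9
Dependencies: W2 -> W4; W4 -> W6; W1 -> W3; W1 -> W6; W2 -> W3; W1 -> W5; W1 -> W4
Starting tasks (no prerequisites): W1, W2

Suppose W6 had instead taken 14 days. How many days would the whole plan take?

24

Critical path before the change: W1→W4→W6 = 6+4+9 = 19 giving 19 days.
W6 lies on that path, so at 14 days the path becomes 24 days.
The critical path is still W1→W4→W6; finish is now 24 days.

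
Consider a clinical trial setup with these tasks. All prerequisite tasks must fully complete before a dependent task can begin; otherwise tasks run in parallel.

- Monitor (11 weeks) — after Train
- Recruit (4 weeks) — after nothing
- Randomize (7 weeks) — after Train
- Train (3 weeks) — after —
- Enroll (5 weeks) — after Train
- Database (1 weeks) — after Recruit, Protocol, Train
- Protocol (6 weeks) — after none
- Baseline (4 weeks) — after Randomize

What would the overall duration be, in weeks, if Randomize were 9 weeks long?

16

Baseline: Train→Randomize→Baseline = 3+7+4 = 14 → 14 weeks.
Since Randomize is critical, the +2 change carries straight to that chain (now 16 weeks).
That remains the longest chain; total 16 weeks.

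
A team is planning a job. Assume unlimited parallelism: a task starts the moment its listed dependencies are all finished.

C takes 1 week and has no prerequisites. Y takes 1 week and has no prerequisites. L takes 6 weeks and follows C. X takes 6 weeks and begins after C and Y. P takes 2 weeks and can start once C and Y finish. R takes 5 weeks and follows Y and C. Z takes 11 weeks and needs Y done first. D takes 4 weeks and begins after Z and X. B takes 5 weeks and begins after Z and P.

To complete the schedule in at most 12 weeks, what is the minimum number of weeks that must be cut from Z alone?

Current finish: 17 weeks; target: 12.
Z is on every critical path, so each week cut from Z cuts the finish by one (this holds down to a finish of 11).
Need 17 − 12 = 5 weeks off Z → Z becomes 6 weeks, finish becomes 12.

5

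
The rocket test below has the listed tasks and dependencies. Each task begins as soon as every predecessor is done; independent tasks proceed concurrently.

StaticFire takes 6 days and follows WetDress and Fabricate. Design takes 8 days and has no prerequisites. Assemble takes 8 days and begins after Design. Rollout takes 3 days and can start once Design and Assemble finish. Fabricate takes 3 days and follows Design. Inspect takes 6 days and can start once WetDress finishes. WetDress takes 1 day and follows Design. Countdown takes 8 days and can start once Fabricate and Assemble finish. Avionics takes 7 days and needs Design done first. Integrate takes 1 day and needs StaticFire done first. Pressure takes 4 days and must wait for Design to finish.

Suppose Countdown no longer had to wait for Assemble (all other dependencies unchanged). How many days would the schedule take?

Original critical path: Design→Assemble→Countdown = 8+8+8 = 24 ⇒ 24 days.
Without Assemble→Countdown, Countdown's earliest start moves from 16 to 11.
The longest chain is now Design→Fabricate→Countdown = 8+3+8 = 19, so the schedule takes 19 days.

19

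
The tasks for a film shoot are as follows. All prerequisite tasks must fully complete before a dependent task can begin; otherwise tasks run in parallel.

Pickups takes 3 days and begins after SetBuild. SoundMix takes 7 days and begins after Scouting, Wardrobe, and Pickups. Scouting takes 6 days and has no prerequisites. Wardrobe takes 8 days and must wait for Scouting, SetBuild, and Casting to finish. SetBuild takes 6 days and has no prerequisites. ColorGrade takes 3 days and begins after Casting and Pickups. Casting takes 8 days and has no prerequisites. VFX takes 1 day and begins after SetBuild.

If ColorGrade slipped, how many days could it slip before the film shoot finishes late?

Critical path: Casting→Wardrobe→SoundMix = 8+8+7 = 23, so the finish is 23 days.
ColorGrade finishes as early as 12 and must finish by 23.
So ColorGrade can slip 23 − 12 = 11 days.

11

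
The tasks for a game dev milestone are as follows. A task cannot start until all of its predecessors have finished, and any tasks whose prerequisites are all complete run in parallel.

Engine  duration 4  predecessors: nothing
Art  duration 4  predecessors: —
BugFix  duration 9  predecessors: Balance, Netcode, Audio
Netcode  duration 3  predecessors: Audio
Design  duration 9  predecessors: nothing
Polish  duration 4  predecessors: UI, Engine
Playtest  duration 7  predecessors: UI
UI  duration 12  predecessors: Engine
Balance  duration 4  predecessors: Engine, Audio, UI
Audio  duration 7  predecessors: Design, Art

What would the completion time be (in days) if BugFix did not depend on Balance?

28

With the dependency in place, Design→Audio→Balance→BugFix = 9+7+4+9 = 29 sets the finish at 29 days.
Without Balance→BugFix, BugFix's earliest start moves from 20 to 19.
After: Design→Audio→Netcode→BugFix = 9+7+3+9 = 28 → 28 days.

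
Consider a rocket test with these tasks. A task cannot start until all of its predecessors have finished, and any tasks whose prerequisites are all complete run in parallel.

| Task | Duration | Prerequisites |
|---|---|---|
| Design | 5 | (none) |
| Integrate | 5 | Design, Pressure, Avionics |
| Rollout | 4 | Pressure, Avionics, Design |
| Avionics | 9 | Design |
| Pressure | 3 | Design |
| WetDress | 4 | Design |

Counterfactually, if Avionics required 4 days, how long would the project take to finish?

14

As given, the longest chain is Design→Avionics→Integrate = 5+9+5 = 19, so the finish is 19 days.
Since Avionics is critical, the -5 change carries straight to that chain (now 14 days).
That remains the longest chain; total 14 days.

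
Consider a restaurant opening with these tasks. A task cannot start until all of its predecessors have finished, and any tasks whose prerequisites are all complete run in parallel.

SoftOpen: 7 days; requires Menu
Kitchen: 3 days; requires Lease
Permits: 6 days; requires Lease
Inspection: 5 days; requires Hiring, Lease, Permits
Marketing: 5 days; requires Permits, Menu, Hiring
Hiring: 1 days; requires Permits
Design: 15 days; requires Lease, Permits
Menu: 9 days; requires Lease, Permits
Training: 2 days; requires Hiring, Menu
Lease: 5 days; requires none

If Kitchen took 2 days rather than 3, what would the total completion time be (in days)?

27

Actual critical path: Lease→Permits→Menu→SoftOpen = 5+6+9+7 = 27 ⇒ 27 days.
Kitchen has 19 days of float (longest path through it is 8).
The critical path is still Lease→Permits→Menu→SoftOpen; finish is now 27 days.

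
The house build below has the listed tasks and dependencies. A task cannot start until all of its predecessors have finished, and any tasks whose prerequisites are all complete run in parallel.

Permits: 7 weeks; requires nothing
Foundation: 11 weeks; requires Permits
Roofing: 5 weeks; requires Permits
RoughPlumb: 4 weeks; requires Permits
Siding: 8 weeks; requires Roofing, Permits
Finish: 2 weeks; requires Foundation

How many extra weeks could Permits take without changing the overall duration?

0

The longest chain is Permits→Foundation→Finish = 7+11+2 = 20; overall finish 20 weeks.
Permits finishes as early as 7 and must finish by 7.
Slack of Permits = 0 − 0 = 0 weeks.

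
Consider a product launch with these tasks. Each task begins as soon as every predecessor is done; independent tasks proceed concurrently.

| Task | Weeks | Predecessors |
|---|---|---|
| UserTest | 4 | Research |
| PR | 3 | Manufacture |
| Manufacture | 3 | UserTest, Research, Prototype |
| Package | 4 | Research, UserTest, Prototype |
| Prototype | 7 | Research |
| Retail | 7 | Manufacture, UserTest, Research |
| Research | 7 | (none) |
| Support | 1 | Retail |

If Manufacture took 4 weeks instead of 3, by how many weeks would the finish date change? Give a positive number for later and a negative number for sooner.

1

Critical path before the change: Research→Prototype→Manufacture→Retail→Support = 7+7+3+7+1 = 25 giving 25 weeks.
Manufacture is on the critical path; changing it to 4 makes that path 26 weeks.
That remains the longest chain; total 26 weeks.
Change in finish: 26 − 25 = +1 weeks.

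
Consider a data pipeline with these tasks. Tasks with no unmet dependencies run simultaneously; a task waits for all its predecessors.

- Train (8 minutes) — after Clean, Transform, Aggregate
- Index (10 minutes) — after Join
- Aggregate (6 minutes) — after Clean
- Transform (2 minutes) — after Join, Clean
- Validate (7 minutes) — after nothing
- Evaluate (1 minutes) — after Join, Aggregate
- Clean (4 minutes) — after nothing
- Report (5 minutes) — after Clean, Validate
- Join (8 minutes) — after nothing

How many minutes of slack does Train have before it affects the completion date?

0

Critical path: Clean→Aggregate→Train = 4+6+8 = 18, so the finish is 18 minutes.
The longest chain containing Train totals 18 minutes.
Float = 18 − 18 = 0.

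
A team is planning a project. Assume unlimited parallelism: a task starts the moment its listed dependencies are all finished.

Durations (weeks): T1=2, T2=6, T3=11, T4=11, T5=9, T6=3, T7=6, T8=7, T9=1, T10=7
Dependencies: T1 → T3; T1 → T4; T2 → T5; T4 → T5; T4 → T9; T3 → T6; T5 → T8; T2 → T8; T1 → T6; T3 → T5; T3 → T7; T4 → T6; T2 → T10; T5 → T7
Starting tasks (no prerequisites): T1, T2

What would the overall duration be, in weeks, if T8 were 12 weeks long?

Critical path before the change: T1→T3→T5→T8 = 2+11+9+7 = 29 giving 29 weeks.
T8 is on the critical path; changing it to 12 makes that path 34 weeks.
The critical path is still T1→T3→T5→T8; finish is now 34 weeks.

34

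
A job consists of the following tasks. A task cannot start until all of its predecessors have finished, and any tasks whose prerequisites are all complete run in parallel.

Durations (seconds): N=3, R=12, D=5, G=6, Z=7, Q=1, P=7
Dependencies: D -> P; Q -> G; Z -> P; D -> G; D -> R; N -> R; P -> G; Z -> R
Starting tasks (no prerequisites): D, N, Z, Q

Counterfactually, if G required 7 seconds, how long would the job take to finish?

21

The binding path is Z→P→G = 7+7+6 = 20; finish at 20 seconds.
G lies on that path, so at 7 seconds the path becomes 21 seconds.
No other chain overtakes it, so the finish is 21 seconds.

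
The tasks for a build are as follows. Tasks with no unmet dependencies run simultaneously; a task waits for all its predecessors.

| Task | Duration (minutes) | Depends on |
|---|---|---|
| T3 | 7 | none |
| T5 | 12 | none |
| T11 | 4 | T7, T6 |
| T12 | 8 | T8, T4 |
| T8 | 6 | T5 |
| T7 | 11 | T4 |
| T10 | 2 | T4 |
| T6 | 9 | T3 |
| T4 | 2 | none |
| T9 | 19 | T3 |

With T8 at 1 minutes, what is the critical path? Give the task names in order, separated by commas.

Actual critical path: T5→T8→T12 = 12+6+8 = 26 ⇒ 26 minutes.
Since T8 is critical, the -5 change carries straight to that chain (now 21 minutes).
New critical path: T3→T9 = 7+19 = 26 ⇒ 26 minutes.

T3, T9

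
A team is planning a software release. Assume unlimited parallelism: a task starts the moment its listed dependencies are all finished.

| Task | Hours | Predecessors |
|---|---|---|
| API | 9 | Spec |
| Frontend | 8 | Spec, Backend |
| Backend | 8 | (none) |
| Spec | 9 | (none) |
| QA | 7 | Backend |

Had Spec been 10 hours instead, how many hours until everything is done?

The binding path is Spec→API = 9+9 = 18; finish at 18 hours.
Spec is on the critical path; changing it to 10 makes that path 19 hours.
That remains the longest chain; total 19 hours.

19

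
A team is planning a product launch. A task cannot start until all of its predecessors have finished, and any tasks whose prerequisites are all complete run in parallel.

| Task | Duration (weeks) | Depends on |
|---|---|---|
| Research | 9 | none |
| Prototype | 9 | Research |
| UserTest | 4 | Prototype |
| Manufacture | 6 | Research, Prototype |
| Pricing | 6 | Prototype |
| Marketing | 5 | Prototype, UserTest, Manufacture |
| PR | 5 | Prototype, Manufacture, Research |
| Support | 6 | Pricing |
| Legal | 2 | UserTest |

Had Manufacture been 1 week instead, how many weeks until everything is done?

30

Critical path before the change: Research→Prototype→Pricing→Support = 9+9+6+6 = 30 giving 30 weeks.
Manufacture has 1 week of float (longest path through it is 29).
No other chain overtakes it, so the finish is 30 weeks.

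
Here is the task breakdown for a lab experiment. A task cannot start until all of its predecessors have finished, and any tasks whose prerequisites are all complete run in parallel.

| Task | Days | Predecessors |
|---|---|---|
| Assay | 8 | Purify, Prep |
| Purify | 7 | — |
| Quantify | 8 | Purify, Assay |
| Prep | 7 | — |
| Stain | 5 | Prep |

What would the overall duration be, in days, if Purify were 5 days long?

23

Critical path before the change: Purify→Assay→Quantify = 7+8+8 = 23 giving 23 days.
Since Purify is critical, the -2 change carries straight to that chain (now 21 days).
The binding chain switches to Prep→Assay→Quantify = 7+8+8 = 23; finish 23 days.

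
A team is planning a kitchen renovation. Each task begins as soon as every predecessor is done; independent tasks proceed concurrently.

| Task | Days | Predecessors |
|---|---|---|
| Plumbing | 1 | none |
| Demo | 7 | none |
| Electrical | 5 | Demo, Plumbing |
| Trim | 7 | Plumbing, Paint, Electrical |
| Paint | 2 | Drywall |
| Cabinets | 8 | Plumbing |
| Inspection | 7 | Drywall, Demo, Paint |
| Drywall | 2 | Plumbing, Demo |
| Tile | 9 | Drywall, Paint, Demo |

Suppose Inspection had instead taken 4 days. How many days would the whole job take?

Baseline: Demo→Drywall→Paint→Tile = 7+2+2+9 = 20 → 20 days.
Inspection has 2 days of float (longest path through it is 18).
The critical path is still Demo→Drywall→Paint→Tile; finish is now 20 days.

20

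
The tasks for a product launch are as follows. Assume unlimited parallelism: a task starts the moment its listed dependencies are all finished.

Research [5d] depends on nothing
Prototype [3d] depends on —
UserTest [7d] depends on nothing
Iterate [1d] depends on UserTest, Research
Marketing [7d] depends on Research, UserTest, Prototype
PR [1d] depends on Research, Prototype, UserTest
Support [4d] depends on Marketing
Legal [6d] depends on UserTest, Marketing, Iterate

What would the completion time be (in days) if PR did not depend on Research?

20

With the dependency in place, UserTest→Marketing→Legal = 7+7+6 = 20 sets the finish at 20 days.
Dropping Research→PR doesn't change PR's earliest start (7); another predecessor still binds.
New critical path: UserTest→Marketing→Legal = 7+7+6 = 20 ⇒ 20 days.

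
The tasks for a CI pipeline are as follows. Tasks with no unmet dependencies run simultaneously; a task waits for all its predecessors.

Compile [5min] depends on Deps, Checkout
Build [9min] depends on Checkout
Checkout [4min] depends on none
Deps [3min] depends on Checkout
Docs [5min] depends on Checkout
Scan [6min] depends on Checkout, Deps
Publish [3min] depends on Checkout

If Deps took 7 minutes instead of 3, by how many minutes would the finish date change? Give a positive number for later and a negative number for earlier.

4

Actual critical path: Checkout→Deps→Scan = 4+3+6 = 13 ⇒ 13 minutes.
Deps lies on that path, so at 7 minutes the path becomes 17 minutes.
That remains the longest chain; total 17 minutes.
Change in finish: 17 − 13 = +4 minutes.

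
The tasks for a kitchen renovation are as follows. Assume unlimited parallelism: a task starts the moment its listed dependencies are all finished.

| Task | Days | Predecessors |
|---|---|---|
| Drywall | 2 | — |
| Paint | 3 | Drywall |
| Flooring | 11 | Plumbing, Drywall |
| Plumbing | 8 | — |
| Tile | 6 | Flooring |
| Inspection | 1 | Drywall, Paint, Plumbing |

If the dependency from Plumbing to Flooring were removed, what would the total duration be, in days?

Original critical path: Plumbing→Flooring→Tile = 8+11+6 = 25 ⇒ 25 days.
Without Plumbing→Flooring, Flooring's earliest start moves from 8 to 2.
The longest chain is now Drywall→Flooring→Tile = 2+11+6 = 19, so the plan takes 19 days.

19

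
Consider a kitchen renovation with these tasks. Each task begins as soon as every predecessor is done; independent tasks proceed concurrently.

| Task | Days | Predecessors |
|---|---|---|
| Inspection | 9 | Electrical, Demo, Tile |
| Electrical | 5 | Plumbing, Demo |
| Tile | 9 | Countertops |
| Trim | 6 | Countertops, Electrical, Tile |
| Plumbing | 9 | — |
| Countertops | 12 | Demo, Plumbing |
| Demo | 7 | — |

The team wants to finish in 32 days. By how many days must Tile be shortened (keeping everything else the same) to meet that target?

7

Current finish: 39 days; target: 32.
Tile is on every critical path, so each day cut from Tile cuts the finish by one (this holds down to a finish of 31).
Need 39 − 32 = 7 days off Tile → Tile becomes 2 days, finish becomes 32.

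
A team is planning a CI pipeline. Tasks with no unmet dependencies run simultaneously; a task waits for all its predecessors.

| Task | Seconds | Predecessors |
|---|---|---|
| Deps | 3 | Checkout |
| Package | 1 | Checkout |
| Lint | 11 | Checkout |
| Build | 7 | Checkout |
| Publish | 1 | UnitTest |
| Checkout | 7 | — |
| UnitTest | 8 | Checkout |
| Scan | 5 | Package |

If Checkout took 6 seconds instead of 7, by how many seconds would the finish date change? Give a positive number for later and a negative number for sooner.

-1

Baseline: Checkout→Lint = 7+11 = 18 → 18 seconds.
Checkout lies on that path, so at 6 seconds the path becomes 17 seconds.
No other chain overtakes it, so the finish is 17 seconds.
Change in finish: 17 − 18 = -1 seconds.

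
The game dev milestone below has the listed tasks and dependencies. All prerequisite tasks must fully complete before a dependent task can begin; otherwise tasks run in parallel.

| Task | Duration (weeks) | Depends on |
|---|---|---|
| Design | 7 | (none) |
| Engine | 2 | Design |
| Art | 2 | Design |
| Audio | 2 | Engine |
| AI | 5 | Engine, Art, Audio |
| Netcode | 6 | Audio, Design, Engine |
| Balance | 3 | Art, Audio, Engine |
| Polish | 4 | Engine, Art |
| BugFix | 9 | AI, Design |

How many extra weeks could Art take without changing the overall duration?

2

The longest chain is Design→Engine→Audio→AI→BugFix = 7+2+2+5+9 = 25; overall finish 25 weeks.
The longest chain containing Art totals 23 weeks.
So Art can slip 11 − 9 = 2 weeks.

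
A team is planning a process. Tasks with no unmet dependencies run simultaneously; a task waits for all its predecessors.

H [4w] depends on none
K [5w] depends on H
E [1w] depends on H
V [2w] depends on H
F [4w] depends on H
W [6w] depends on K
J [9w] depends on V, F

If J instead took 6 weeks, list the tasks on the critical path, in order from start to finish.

The binding path is H→F→J = 4+4+9 = 17; finish at 17 weeks.
J lies on that path, so at 6 weeks the path becomes 14 weeks.
New critical path: H→K→W = 4+5+6 = 15 ⇒ 15 weeks.

H, K, W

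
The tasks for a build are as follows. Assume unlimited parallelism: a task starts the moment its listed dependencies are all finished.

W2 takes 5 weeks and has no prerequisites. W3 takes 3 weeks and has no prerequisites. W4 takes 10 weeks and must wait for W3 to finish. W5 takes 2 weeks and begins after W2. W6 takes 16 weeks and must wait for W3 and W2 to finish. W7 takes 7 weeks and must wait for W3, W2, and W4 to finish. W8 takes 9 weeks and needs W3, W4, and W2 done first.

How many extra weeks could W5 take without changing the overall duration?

The longest chain is W3→W4→W8 = 3+10+9 = 22; overall finish 22 weeks.
Longest path through W5: 7 weeks (earliest finish 7, latest finish 22).
Slack of W5 = 20 − 5 = 15 weeks.

15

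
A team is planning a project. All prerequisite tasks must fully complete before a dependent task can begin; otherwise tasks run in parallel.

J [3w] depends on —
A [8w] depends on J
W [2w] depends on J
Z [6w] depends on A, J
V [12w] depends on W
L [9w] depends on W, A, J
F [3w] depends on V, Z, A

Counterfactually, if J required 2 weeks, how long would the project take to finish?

The binding path is J→A→Z→F = 3+8+6+3 = 20; finish at 20 weeks.
J lies on that path, so at 2 weeks the path becomes 19 weeks.
That remains the longest chain; total 19 weeks.

19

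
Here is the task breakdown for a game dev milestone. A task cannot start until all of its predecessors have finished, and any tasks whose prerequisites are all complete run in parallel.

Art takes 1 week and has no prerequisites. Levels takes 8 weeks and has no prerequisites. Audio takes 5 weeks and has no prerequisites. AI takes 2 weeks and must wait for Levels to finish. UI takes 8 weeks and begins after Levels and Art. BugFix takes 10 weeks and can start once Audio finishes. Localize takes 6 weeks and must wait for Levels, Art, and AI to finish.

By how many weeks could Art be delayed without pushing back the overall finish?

Critical path: Levels→AI→Localize = 8+2+6 = 16, so the finish is 16 weeks.
Art finishes as early as 1 and must finish by 8.
Float = 16 − 9 = 7.

7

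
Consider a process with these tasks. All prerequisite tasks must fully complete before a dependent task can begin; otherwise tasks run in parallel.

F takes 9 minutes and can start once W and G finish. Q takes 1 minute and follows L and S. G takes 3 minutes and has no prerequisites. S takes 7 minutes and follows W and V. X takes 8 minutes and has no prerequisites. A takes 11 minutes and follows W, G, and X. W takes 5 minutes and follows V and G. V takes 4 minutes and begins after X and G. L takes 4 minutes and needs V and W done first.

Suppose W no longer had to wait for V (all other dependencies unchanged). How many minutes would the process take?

With the dependency in place, X→V→W→A = 8+4+5+11 = 28 sets the finish at 28 minutes.
Without V→W, W's earliest start moves from 12 to 3.
After: X→V→S→Q = 8+4+7+1 = 20 → 20 minutes.

20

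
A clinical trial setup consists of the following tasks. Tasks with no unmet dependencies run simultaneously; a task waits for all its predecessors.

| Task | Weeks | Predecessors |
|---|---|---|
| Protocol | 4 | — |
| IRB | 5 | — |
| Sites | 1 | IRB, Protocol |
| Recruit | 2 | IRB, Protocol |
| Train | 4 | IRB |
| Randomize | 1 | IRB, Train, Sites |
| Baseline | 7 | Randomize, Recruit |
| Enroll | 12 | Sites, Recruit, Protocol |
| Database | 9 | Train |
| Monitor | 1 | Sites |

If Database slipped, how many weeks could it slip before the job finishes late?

Critical path: IRB→Recruit→Enroll = 5+2+12 = 19, so the finish is 19 weeks.
Database finishes as early as 18 and must finish by 19.
Slack of Database = 10 − 9 = 1 week.

1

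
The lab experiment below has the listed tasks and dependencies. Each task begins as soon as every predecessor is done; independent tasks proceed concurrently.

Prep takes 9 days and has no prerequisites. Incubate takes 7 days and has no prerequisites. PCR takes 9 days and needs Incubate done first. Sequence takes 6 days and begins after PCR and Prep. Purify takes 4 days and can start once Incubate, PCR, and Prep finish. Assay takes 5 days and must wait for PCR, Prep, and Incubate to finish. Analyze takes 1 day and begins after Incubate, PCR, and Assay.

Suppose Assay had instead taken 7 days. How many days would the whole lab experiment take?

24

Critical path before the change: Incubate→PCR→Assay→Analyze = 7+9+5+1 = 22 giving 22 days.
Assay is on the critical path; changing it to 7 makes that path 24 days.
The critical path is still Incubate→PCR→Assay→Analyze; finish is now 24 days.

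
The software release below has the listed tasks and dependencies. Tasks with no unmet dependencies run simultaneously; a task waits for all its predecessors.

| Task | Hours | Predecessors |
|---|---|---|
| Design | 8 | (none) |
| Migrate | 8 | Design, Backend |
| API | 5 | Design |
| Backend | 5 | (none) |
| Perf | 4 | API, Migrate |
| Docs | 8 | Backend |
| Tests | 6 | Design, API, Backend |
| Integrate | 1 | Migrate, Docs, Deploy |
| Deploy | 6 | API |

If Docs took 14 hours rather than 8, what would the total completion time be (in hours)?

20

Actual critical path: Design→API→Deploy→Integrate = 8+5+6+1 = 20 ⇒ 20 hours.
The longest path through Docs is only 14 hours, so Docs has float 6.
The critical path is still Design→API→Deploy→Integrate; finish is now 20 hours.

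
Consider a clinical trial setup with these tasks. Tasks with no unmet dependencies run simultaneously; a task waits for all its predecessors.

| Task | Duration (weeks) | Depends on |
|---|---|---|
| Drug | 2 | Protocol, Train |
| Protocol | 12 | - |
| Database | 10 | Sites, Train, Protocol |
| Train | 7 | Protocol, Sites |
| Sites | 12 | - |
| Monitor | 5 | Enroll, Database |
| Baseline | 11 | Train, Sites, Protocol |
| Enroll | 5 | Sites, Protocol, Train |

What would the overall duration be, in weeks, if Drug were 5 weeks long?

As given, the longest chain is Protocol→Train→Database→Monitor = 12+7+10+5 = 34, so the finish is 34 weeks.
Drug has 13 weeks of float (longest path through it is 21).
No other chain overtakes it, so the finish is 34 weeks.

34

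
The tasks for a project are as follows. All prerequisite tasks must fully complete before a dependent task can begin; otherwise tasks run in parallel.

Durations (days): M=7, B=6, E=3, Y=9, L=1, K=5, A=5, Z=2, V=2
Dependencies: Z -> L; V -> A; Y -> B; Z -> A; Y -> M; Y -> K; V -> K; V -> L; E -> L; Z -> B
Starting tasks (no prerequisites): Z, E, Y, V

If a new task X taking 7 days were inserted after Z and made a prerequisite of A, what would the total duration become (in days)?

16

Originally the project takes 16 days.
With X inserted, A now waits for max(V, Z, X).
New critical path: Y→M = 9+7 = 16 ⇒ 16 days.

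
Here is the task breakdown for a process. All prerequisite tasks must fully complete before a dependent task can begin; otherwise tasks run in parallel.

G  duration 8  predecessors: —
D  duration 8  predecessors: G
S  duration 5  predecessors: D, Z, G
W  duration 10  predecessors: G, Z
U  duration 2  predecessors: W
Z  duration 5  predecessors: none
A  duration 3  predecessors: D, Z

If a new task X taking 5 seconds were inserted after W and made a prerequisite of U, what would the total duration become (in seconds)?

Originally the job takes 21 seconds.
With X inserted, U now waits for max(W, X).
New critical path: G→W→X→U = 8+10+5+2 = 25 ⇒ 25 seconds.

25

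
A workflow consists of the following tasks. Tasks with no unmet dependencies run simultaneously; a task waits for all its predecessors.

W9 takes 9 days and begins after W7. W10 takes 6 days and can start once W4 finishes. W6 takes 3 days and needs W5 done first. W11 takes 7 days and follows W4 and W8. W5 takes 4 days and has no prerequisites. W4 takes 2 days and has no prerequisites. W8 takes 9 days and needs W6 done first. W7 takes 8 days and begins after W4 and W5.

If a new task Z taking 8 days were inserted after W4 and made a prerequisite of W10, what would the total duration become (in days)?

Originally the job takes 23 days.
With Z inserted, W10 now waits for max(W4, Z).
New critical path: W5→W6→W8→W11 = 4+3+9+7 = 23 ⇒ 23 days.

23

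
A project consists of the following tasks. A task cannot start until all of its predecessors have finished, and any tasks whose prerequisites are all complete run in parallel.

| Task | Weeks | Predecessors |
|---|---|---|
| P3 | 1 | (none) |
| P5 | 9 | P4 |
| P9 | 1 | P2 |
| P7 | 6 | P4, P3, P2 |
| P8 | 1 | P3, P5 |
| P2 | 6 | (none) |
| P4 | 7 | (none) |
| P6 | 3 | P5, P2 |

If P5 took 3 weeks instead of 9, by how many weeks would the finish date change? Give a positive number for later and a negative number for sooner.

-6

The binding path is P4→P5→P6 = 7+9+3 = 19; finish at 19 weeks.
P5 is on the critical path; changing it to 3 makes that path 13 weeks.
The critical path is still P4→P5→P6; finish is now 13 weeks.
Change in finish: 13 − 19 = -6 weeks.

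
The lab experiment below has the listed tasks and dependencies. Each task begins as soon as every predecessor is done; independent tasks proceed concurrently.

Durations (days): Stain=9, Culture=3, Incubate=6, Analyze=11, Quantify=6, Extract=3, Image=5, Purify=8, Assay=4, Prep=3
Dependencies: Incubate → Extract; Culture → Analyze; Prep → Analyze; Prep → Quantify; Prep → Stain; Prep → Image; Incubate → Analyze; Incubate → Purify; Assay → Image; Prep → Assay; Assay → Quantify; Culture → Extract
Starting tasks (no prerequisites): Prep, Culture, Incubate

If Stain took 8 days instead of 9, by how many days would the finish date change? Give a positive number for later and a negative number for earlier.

As given, the longest chain is Incubate→Analyze = 6+11 = 17, so the finish is 17 days.
The longest path through Stain is only 12 days, so Stain has float 5.
No other chain overtakes it, so the finish is 17 days.
Change in finish: 17 − 17 = +0 days.

0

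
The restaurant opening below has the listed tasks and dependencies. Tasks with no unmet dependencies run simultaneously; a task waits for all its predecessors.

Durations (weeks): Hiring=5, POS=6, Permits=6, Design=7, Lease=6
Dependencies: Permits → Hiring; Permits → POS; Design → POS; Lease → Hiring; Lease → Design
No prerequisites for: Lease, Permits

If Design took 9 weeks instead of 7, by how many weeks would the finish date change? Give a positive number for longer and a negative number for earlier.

2

As given, the longest chain is Lease→Design→POS = 6+7+6 = 19, so the finish is 19 weeks.
Design lies on that path, so at 9 weeks the path becomes 21 weeks.
No other chain overtakes it, so the finish is 21 weeks.
Change in finish: 21 − 19 = +2 weeks.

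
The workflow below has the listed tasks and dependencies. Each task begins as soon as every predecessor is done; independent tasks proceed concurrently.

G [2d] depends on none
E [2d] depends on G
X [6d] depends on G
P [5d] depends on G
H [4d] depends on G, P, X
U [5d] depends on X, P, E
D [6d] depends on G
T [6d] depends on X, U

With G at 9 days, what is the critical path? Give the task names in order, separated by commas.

The binding path is G→X→U→T = 2+6+5+6 = 19; finish at 19 days.
Since G is critical, the +7 change carries straight to that chain (now 26 days).
The critical path is still G→X→U→T; finish is now 26 days.

G, X, U, T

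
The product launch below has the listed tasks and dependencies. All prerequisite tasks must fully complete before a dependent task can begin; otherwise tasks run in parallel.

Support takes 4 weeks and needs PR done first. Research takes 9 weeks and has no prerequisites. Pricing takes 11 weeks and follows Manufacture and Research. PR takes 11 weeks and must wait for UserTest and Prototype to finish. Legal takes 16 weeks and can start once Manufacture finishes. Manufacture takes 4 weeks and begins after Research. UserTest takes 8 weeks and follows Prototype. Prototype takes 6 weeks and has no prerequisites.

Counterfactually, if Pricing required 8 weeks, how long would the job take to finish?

The binding path is Research→Manufacture→Legal = 9+4+16 = 29; finish at 29 weeks.
Pricing has 5 weeks of float (longest path through it is 24).
No other chain overtakes it, so the finish is 29 weeks.

29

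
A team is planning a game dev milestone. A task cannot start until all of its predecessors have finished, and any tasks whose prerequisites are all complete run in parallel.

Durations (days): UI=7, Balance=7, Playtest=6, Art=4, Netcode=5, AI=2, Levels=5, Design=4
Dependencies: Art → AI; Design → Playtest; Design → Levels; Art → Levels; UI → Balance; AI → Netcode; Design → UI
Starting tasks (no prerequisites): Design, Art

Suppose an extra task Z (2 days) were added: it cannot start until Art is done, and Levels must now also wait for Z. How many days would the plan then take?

18

Originally the plan takes 18 days.
With Z inserted, Levels now waits for max(Design, Art, Z).
New critical path: Design→UI→Balance = 4+7+7 = 18 ⇒ 18 days.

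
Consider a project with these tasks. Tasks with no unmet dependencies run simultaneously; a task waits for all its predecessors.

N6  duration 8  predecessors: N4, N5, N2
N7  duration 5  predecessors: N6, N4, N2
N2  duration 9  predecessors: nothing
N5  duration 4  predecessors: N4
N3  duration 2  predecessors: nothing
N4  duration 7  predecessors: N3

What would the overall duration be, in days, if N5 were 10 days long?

32

Baseline: N3→N4→N5→N6→N7 = 2+7+4+8+5 = 26 → 26 days.
N5 lies on that path, so at 10 days the path becomes 32 days.
No other chain overtakes it, so the finish is 32 days.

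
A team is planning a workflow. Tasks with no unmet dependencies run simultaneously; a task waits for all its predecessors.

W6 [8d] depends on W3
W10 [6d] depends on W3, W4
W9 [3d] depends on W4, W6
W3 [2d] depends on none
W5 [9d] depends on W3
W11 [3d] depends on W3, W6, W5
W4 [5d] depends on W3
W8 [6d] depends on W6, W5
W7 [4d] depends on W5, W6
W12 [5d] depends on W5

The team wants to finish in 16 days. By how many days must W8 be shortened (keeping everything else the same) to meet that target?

Current finish: 17 days; target: 16.
W8 is on every critical path, so each day cut from W8 cuts the finish by one (this holds down to a finish of 16).
Need 17 − 16 = 1 day off W8 → W8 becomes 5 days, finish becomes 16.

1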